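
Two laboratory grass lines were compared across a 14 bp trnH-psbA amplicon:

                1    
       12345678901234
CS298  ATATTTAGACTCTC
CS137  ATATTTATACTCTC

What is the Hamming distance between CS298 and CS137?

1

Differing sites — 8:G/T.
That gives 1 mismatch out of 14 aligned sites, so the Hamming distance is 1.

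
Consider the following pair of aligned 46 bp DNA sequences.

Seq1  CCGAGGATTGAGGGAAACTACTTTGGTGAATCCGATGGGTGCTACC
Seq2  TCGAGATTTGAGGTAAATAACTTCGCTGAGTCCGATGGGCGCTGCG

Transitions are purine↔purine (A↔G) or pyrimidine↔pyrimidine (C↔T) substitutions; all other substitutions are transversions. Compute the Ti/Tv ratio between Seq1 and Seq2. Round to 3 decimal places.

Mismatches occur at site 1 (C→T, transition), site 6 (G→A, transition), site 7 (A→T, transversion), site 14 (G→T, transversion), site 18 (C→T, transition), site 19 (T→A, transversion), site 24 (T→C, transition), site 26 (G→C, transversion), site 30 (A→G, transition), site 40 (T→C, transition), site 44 (A→G, transition), site 46 (C→G, transversion).
Of the 12 differences, 7 transitions and 5 transversions, so Ti/Tv = 7/5 = 1.400.

1.400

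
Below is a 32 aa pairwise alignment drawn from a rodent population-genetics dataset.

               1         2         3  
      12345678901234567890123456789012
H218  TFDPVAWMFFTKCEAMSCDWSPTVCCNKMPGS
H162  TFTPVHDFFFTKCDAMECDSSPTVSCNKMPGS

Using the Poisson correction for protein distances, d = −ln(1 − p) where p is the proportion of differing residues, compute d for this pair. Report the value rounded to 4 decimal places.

0.2877

Differing sites — 3:D/T; 6:A/H; 7:W/D; 8:M/F; 14:E/D; 17:S/E; 20:W/S; 25:C/S.
p = 8/32 = 0.250000.
d = −ln(1 − 0.250000) = −ln(0.750000) = 0.2877.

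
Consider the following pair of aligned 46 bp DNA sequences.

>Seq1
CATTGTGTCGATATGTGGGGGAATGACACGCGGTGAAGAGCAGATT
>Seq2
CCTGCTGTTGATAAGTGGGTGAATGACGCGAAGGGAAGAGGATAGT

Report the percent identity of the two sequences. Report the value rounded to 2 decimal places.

71.74%

Mismatches occur at site 2 (A/C), site 4 (T/G), site 5 (G/C), site 9 (C/T), site 14 (T/A), site 20 (G/T), site 28 (A/G), site 31 (C/A), site 32 (G/A), site 34 (T/G), site 41 (C/G), site 43 (G/T), site 45 (T/G).
33 of the 46 sites match, so the percent identity is 33/46 × 100 = 71.74%.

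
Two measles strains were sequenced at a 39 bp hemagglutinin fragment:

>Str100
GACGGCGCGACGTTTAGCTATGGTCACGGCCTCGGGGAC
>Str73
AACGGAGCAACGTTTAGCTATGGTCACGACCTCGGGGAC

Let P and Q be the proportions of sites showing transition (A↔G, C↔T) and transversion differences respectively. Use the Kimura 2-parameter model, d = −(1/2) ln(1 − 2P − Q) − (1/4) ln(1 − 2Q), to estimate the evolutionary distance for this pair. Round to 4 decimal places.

The sequences differ at positions 1 (G/A, transition), 6 (C/A, transversion), 9 (G/A, transition), 29 (G/A, transition).
Of the 4 differences, 3 transitions and 1 transversion over 39 sites: P = 3/39 = 0.076923, Q = 1/39 = 0.025641.
d = −0.5·ln(0.820513) − 0.25·ln(0.948718) = −0.5·(-0.197826) − 0.25·(-0.052644) = 0.1121.

0.1121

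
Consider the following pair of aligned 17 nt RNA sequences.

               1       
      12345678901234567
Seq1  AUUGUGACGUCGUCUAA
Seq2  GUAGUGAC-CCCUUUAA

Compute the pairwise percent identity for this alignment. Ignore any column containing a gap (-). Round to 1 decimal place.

68.8%

Excluding the 1 gap column leaves 16 comparable sites.
Mismatches occur at site 1 (A↔G), site 3 (U↔A), site 10 (U↔C), site 12 (G↔C), site 14 (C↔U).
11 of the 16 comparable sites match, so the percent identity is 11/16 × 100 = 68.8%.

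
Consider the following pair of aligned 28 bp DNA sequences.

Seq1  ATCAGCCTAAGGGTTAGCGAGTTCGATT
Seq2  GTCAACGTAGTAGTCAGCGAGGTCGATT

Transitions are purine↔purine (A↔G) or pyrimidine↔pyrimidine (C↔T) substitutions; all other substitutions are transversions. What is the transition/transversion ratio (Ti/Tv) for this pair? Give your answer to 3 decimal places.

1.667

The sequences differ at positions 1 (A/G, transition), 5 (G/A, transition), 7 (C/G, transversion), 10 (A/G, transition), 11 (G/T, transversion), 12 (G/A, transition), 15 (T/C, transition), 22 (T/G, transversion).
Of the 8 differences, 5 transitions and 3 transversions, so Ti/Tv = 5/3 = 1.667.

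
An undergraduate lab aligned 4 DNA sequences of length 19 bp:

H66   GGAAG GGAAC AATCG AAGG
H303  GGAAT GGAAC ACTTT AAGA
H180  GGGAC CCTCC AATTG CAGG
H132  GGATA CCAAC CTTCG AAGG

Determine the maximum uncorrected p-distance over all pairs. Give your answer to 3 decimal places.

Pairwise Hamming distances:
  H66 vs H303: 5
  H66 vs H180: 8
  H66 vs H132: 6
  H303 vs H180: 10
  H303 vs H132: 9
  H180 vs H132: 9
The largest is 10 mismatches, between H303 and H180; p = 10/19 = 0.526.

0.526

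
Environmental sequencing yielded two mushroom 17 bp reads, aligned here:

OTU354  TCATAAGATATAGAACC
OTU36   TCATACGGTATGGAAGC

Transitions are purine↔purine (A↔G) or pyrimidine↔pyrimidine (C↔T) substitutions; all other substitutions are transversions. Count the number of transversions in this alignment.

2

Differing sites — 6:A/C (Tv); 8:A/G (Ti); 12:A/G (Ti); 16:C/G (Tv).
Of the 4 differences, 2 transitions and 2 transversions, so the answer is 2.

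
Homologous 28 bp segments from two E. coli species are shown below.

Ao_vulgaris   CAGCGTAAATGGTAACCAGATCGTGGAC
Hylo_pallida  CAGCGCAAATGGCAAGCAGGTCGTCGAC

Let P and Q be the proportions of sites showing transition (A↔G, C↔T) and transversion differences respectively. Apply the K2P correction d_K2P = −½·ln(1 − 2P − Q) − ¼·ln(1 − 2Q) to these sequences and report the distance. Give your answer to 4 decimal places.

0.2068

The sequences differ at positions 6 (T/C, transition), 13 (T/C, transition), 16 (C/G, transversion), 20 (A/G, transition), 25 (G/C, transversion).
Of the 5 differences, 3 transitions and 2 transversions over 28 sites: P = 3/28 = 0.107143, Q = 2/28 = 0.071429.
d = −0.5·ln(0.714285) − 0.25·ln(0.857142) = −0.5·(-0.336473) − 0.25·(-0.154152) = 0.2068.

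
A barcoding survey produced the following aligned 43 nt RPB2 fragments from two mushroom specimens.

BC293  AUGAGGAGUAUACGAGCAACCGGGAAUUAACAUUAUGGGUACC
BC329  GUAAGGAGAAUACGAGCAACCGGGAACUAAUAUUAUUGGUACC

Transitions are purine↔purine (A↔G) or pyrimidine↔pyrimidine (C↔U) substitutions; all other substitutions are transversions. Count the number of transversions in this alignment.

The sequences differ at positions 1 (A/G, transition), 3 (G/A, transition), 9 (U/A, transversion), 27 (U/C, transition), 31 (C/U, transition), 37 (G/U, transversion).
Of the 6 differences, 4 transitions and 2 transversions, so the answer is 2.

2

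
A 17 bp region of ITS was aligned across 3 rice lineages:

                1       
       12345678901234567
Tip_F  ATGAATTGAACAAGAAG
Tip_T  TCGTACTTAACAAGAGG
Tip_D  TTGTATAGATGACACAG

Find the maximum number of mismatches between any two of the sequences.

10

Pairwise Hamming distances:
  Tip_F vs Tip_T: 6
  Tip_F vs Tip_D: 8
  Tip_T vs Tip_D: 10
The largest is 10, between Tip_T and Tip_D.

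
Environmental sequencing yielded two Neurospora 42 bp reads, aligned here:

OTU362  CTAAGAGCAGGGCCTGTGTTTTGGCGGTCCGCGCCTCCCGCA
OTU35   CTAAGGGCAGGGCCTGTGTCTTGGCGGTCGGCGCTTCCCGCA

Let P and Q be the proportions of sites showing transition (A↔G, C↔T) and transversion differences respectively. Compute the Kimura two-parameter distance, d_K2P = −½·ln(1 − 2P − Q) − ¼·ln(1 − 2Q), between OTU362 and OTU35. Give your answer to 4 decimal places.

Differing sites — 6:A/G (Ti); 20:T/C (Ti); 30:C/G (Tv); 35:C/T (Ti).
Of the 4 differences, 3 transitions and 1 transversion over 42 sites: P = 3/42 = 0.071429, Q = 1/42 = 0.023810.
d = −0.5·ln(0.833332) − 0.25·ln(0.952380) = −0.5·(-0.182323) − 0.25·(-0.048791) = 0.1034.

0.1034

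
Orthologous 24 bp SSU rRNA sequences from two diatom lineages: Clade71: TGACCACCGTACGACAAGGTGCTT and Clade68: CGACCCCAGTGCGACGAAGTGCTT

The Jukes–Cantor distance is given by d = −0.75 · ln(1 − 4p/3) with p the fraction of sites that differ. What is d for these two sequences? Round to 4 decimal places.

0.3041

The sequences differ at positions 1 (T/C), 6 (A/C), 8 (C/A), 11 (A/G), 16 (A/G), 18 (G/A).
p = 6/24 = 0.250000.
d = −0.75 · ln(1 − (4/3)·0.250000) = −0.75 · ln(0.666667) = −0.75 · (-0.405465) = 0.3041.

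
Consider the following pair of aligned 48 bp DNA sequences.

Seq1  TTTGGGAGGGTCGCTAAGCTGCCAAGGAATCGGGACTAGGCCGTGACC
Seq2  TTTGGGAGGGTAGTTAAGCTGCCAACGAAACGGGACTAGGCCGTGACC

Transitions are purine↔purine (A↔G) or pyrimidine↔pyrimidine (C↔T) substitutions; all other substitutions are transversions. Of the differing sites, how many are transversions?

Mismatches occur at site 12 (C↔A, transversion), site 14 (C↔T, transition), site 26 (G↔C, transversion), site 30 (T↔A, transversion).
Of the 4 differences, 1 transition and 3 transversions, so the answer is 3.

3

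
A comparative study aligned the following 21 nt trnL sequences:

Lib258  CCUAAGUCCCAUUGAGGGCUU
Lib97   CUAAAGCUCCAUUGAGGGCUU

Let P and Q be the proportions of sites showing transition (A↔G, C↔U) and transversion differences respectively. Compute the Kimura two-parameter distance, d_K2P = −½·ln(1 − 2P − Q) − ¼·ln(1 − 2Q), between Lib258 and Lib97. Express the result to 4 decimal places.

0.2278

Differing sites — 2:C/U (Ti); 3:U/A (Tv); 7:U/C (Ti); 8:C/U (Ti).
Of the 4 differences, 3 transitions and 1 transversion over 21 sites: P = 3/21 = 0.142857, Q = 1/21 = 0.047619.
d = −0.5·ln(0.666667) − 0.25·ln(0.904762) = −0.5·(-0.405465) − 0.25·(-0.100083) = 0.2278.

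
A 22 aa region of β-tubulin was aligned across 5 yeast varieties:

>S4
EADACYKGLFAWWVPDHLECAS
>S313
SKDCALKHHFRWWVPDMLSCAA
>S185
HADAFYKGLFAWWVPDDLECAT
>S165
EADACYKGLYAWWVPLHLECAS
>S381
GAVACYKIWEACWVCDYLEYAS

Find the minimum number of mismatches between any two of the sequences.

2

Pairwise Hamming distances:
  S4 vs S313: 11
  S4 vs S185: 4
  S4 vs S165: 2
  S4 vs S381: 9
  S313 vs S185: 11
  S313 vs S165: 13
  S313 vs S381: 16
  S185 vs S165: 6
  S185 vs S381: 11
  S165 vs S381: 10
The smallest is 2, between S4 and S165.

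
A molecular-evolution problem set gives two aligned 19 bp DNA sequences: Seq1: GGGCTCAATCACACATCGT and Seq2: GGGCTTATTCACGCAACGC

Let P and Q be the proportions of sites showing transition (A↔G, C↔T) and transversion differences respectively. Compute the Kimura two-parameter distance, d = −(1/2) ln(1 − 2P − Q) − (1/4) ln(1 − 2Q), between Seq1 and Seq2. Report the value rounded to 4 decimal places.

0.3324

The sequences differ at positions 6 (C/T, transition), 8 (A/T, transversion), 13 (A/G, transition), 16 (T/A, transversion), 19 (T/C, transition).
Of the 5 differences, 3 transitions and 2 transversions over 19 sites: P = 3/19 = 0.157895, Q = 2/19 = 0.105263.
d = −0.5·ln(0.578947) − 0.25·ln(0.789474) = −0.5·(-0.546544) − 0.25·(-0.236388) = 0.3324.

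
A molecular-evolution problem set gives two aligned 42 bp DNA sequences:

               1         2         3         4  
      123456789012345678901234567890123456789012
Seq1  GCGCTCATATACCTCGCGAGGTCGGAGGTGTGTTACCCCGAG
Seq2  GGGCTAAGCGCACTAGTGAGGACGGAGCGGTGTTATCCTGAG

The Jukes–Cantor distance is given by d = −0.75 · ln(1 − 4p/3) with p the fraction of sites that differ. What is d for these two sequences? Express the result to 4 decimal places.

Differing sites — 2:C/G; 6:C/A; 8:T/G; 9:A/C; 10:T/G; 11:A/C; 12:C/A; 15:C/A; 17:C/T; 22:T/A; 28:G/C; 29:T/G; 36:C/T; 39:C/T.
p = 14/42 = 0.333333.
d = −0.75 · ln(1 − (4/3)·0.333333) = −0.75 · ln(0.555556) = −0.75 · (-0.587786) = 0.4408.

0.4408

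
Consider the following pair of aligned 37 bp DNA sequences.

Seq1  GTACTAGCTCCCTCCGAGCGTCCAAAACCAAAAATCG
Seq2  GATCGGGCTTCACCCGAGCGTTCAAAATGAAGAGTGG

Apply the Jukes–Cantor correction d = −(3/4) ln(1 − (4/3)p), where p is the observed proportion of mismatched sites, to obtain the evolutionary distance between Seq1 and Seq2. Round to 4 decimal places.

0.4740

The sequences differ at positions 2 (T/A), 3 (A/T), 5 (T/G), 6 (A/G), 10 (C/T), 12 (C/A), 13 (T/C), 22 (C/T), 28 (C/T), 29 (C/G), 32 (A/G), 34 (A/G), 36 (C/G).
p = 13/37 = 0.351351.
d = −0.75 · ln(1 − (4/3)·0.351351) = −0.75 · ln(0.531532) = −0.75 · (-0.631992) = 0.4740.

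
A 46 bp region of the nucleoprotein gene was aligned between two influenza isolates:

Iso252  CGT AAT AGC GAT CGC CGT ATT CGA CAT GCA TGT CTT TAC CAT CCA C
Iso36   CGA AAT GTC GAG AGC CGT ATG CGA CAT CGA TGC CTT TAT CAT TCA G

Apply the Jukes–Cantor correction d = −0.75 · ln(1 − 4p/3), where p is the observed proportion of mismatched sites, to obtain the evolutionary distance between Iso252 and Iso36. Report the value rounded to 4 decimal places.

Differing sites — 3:T/A; 7:A/G; 8:G/T; 12:T/G; 13:C/A; 21:T/G; 28:G/C; 29:C/G; 33:T/C; 39:C/T; 43:C/T; 46:C/G.
p = 12/46 = 0.260870.
d = −0.75 · ln(1 − (4/3)·0.260870) = −0.75 · ln(0.652173) = −0.75 · (-0.427445) = 0.3206.

0.3206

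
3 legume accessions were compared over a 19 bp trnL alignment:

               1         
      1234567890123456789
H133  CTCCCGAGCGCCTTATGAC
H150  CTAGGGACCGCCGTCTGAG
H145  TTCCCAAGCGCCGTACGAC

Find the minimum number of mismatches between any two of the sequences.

Pairwise Hamming distances:
  H133 vs H150: 7
  H133 vs H145: 4
  H150 vs H145: 9
The smallest is 4, between H133 and H145.

4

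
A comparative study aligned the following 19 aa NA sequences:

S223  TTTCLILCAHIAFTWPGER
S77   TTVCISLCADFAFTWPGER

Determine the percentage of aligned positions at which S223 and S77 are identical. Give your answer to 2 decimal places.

73.68%

Differing sites — 3:T/V; 5:L/I; 6:I/S; 10:H/D; 11:I/F.
14 of the 19 sites match, so the percent identity is 14/19 × 100 = 73.68%.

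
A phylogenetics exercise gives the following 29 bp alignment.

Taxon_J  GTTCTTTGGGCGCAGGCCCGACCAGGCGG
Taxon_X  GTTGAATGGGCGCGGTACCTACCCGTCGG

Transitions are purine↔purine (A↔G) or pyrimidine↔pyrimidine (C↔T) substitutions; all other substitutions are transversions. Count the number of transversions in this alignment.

Mismatches occur at site 4 (C/G, transversion), site 5 (T/A, transversion), site 6 (T/A, transversion), site 14 (A/G, transition), site 16 (G/T, transversion), site 17 (C/A, transversion), site 20 (G/T, transversion), site 24 (A/C, transversion), site 26 (G/T, transversion).
Of the 9 differences, 1 transition and 8 transversions, so the answer is 8.

8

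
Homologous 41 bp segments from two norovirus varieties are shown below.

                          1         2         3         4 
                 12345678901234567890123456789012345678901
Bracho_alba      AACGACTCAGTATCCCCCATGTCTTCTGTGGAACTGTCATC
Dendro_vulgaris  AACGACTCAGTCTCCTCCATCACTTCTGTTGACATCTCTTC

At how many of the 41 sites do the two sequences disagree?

Differing sites — 12:A/C; 16:C/T; 21:G/C; 22:T/A; 30:G/T; 33:A/C; 34:C/A; 36:G/C; 39:A/T.
That gives 9 mismatches out of 41 aligned sites, so the Hamming distance is 9.

9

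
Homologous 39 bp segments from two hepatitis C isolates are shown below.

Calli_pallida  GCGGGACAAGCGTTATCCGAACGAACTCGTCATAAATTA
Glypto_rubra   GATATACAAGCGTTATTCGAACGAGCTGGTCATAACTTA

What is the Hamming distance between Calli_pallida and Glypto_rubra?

8

The sequences differ at positions 2 (C/A), 3 (G/T), 4 (G/A), 5 (G/T), 17 (C/T), 25 (A/G), 28 (C/G), 36 (A/C).
That gives 8 mismatches out of 39 aligned sites, so the Hamming distance is 8.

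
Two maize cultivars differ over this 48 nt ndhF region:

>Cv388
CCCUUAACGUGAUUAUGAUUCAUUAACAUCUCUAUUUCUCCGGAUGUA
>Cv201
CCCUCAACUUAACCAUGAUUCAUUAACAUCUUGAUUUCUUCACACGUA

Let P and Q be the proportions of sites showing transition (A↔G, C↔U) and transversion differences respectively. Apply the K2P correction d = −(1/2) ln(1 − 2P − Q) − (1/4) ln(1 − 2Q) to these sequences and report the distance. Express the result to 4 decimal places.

Mismatches occur at site 5 (U↔C, transition), site 9 (G↔U, transversion), site 11 (G↔A, transition), site 13 (U↔C, transition), site 14 (U↔C, transition), site 32 (C↔U, transition), site 33 (U↔G, transversion), site 40 (C↔U, transition), site 42 (G↔A, transition), site 43 (G↔C, transversion), site 45 (U↔C, transition).
Of the 11 differences, 8 transitions and 3 transversions over 48 sites: P = 8/48 = 0.166667, Q = 3/48 = 0.062500.
d = −0.5·ln(0.604166) − 0.25·ln(0.875000) = −0.5·(-0.503906) − 0.25·(-0.133531) = 0.2853.

0.2853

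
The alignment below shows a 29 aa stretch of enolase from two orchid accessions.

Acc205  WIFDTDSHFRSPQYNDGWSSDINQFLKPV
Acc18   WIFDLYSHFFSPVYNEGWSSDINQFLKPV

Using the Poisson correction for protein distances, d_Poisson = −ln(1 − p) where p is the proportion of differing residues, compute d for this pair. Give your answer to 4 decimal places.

0.1892

Differing sites — 5:T/L; 6:D/Y; 10:R/F; 13:Q/V; 16:D/E.
p = 5/29 = 0.172414.
d = −ln(1 − 0.172414) = −ln(0.827586) = 0.1892.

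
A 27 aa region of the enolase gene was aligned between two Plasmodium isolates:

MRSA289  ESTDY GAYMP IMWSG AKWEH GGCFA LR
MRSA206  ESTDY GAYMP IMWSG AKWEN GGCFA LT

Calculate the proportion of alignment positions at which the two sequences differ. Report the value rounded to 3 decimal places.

0.074

The sequences differ at positions 20 (H/N), 27 (R/T).
There are 2 differences over 27 sites, so p = 2/27 = 0.074.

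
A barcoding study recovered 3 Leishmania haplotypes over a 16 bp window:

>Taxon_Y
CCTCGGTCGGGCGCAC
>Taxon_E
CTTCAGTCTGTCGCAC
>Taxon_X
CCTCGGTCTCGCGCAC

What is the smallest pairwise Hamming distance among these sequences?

Pairwise Hamming distances:
  Taxon_Y vs Taxon_E: 4
  Taxon_Y vs Taxon_X: 2
  Taxon_E vs Taxon_X: 4
The smallest is 2, between Taxon_Y and Taxon_X.

2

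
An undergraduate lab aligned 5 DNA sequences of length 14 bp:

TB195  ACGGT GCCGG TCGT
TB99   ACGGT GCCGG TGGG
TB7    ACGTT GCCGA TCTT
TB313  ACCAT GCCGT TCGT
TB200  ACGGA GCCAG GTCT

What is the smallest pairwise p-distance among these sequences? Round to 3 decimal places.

0.143

Pairwise Hamming distances:
  TB195 vs TB99: 2
  TB195 vs TB7: 3
  TB195 vs TB313: 3
  TB195 vs TB200: 5
  TB99 vs TB7: 5
  TB99 vs TB313: 5
  TB99 vs TB200: 6
  TB7 vs TB313: 4
  TB7 vs TB200: 7
  TB313 vs TB200: 8
The smallest is 2 mismatches, between TB195 and TB99; p = 2/14 = 0.143.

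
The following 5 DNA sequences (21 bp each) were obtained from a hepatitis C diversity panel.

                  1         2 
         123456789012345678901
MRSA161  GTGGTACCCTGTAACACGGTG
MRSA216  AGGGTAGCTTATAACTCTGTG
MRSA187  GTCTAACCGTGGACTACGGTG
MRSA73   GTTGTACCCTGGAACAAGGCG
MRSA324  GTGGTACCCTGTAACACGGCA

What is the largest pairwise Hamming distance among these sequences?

Pairwise Hamming distances:
  MRSA161 vs MRSA216: 7
  MRSA161 vs MRSA187: 7
  MRSA161 vs MRSA73: 4
  MRSA161 vs MRSA324: 2
  MRSA216 vs MRSA187: 13
  MRSA216 vs MRSA73: 11
  MRSA216 vs MRSA324: 9
  MRSA187 vs MRSA73: 8
  MRSA187 vs MRSA324: 9
  MRSA73 vs MRSA324: 4
The largest is 13, between MRSA216 and MRSA187.

13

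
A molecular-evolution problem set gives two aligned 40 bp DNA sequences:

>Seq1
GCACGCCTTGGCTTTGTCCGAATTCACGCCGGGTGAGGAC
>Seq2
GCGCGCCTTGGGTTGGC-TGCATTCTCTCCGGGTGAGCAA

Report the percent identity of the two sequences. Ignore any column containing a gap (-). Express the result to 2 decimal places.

Excluding the 1 gap column leaves 39 comparable sites.
The sequences differ at positions 3 (A/G), 12 (C/G), 15 (T/G), 17 (T/C), 19 (C/T), 21 (A/C), 26 (A/T), 28 (G/T), 38 (G/C), 40 (C/A).
29 of the 39 comparable sites match, so the percent identity is 29/39 × 100 = 74.36%.

74.36%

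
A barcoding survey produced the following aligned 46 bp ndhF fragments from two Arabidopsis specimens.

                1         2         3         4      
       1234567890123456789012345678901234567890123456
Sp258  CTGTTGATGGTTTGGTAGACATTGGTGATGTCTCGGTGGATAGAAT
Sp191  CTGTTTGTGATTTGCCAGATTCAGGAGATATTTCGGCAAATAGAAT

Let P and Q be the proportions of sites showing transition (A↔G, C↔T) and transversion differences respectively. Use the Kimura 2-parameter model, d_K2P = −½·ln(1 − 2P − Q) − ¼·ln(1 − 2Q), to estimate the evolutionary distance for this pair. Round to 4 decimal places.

The sequences differ at positions 6 (G/T, transversion), 7 (A/G, transition), 10 (G/A, transition), 15 (G/C, transversion), 16 (T/C, transition), 20 (C/T, transition), 21 (A/T, transversion), 22 (T/C, transition), 23 (T/A, transversion), 26 (T/A, transversion), 30 (G/A, transition), 32 (C/T, transition), 37 (T/C, transition), 38 (G/A, transition), 39 (G/A, transition).
Of the 15 differences, 10 transitions and 5 transversions over 46 sites: P = 10/46 = 0.217391, Q = 5/46 = 0.108696.
d = −0.5·ln(0.456522) − 0.25·ln(0.782608) = −0.5·(-0.784118) − 0.25·(-0.245123) = 0.4533.

0.4533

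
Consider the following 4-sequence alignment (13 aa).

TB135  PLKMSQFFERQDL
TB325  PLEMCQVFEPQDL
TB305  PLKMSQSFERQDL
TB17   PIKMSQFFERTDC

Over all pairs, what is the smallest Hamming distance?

Pairwise Hamming distances:
  TB135 vs TB325: 4
  TB135 vs TB305: 1
  TB135 vs TB17: 3
  TB325 vs TB305: 4
  TB325 vs TB17: 7
  TB305 vs TB17: 4
The smallest is 1, between TB135 and TB305.

1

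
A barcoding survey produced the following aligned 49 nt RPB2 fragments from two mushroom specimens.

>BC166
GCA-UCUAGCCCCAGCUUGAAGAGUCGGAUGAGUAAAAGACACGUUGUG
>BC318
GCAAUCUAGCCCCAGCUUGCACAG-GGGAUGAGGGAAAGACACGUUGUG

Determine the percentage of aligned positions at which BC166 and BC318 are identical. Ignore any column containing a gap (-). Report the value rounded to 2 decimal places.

Excluding the 2 gap columns leaves 47 comparable sites.
Differing sites — 20:A/C; 22:G/C; 26:C/G; 34:U/G; 35:A/G.
42 of the 47 comparable sites match, so the percent identity is 42/47 × 100 = 89.36%.

89.36%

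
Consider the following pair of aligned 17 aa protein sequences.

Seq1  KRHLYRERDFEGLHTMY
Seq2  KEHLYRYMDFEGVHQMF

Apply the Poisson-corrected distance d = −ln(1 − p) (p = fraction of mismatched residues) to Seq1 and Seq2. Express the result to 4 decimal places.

Differing sites — 2:R/E; 7:E/Y; 8:R/M; 13:L/V; 15:T/Q; 17:Y/F.
p = 6/17 = 0.352941.
d = −ln(1 − 0.352941) = −ln(0.647059) = 0.4353.

0.4353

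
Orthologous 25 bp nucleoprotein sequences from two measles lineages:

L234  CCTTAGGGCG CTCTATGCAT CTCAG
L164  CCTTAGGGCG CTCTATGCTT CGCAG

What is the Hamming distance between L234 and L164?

Differing sites — 19:A/T; 22:T/G.
That gives 2 mismatches out of 25 aligned sites, so the Hamming distance is 2.

2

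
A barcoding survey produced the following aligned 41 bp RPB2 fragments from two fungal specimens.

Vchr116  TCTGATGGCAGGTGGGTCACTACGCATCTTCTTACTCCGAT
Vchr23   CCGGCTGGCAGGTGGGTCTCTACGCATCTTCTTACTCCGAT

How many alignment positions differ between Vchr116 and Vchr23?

4

Mismatches occur at site 1 (T/C), site 3 (T/G), site 5 (A/C), site 19 (A/T).
That gives 4 mismatches out of 41 aligned sites, so the Hamming distance is 4.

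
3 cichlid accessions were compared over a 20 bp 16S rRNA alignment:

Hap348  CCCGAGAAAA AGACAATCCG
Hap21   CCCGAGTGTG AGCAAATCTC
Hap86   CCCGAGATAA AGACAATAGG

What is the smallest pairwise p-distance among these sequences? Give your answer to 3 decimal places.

Pairwise Hamming distances:
  Hap348 vs Hap21: 8
  Hap348 vs Hap86: 3
  Hap21 vs Hap86: 9
The smallest is 3 mismatches, between Hap348 and Hap86; p = 3/20 = 0.150.

0.150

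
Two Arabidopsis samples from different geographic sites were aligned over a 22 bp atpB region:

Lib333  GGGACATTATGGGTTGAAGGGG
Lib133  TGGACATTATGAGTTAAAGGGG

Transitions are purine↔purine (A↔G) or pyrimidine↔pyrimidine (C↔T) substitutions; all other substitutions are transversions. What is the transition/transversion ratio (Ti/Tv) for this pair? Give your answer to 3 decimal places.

2.000

Differing sites — 1:G/T (Tv); 12:G/A (Ti); 16:G/A (Ti).
Of the 3 differences, 2 transitions and 1 transversion, so Ti/Tv = 2/1 = 2.000.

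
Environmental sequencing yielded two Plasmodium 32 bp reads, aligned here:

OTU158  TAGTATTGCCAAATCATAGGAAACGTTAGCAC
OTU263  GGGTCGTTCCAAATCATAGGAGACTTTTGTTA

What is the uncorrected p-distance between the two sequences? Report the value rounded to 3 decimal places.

Mismatches occur at site 1 (T/G), site 2 (A/G), site 5 (A/C), site 6 (T/G), site 8 (G/T), site 22 (A/G), site 25 (G/T), site 28 (A/T), site 30 (C/T), site 31 (A/T), site 32 (C/A).
There are 11 differences over 32 sites, so p = 11/32 = 0.344.

0.344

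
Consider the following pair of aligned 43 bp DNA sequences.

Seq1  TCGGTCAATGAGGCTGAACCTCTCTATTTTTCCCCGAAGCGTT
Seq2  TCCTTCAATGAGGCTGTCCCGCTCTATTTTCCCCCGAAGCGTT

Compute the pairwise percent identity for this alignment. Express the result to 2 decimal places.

Differing sites — 3:G/C; 4:G/T; 17:A/T; 18:A/C; 21:T/G; 31:T/C.
37 of the 43 sites match, so the percent identity is 37/43 × 100 = 86.05%.

86.05%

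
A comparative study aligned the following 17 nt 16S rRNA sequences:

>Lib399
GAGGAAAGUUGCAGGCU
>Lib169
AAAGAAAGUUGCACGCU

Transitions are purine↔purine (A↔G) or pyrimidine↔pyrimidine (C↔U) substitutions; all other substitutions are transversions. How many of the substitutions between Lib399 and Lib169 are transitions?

Mismatches occur at site 1 (G→A, transition), site 3 (G→A, transition), site 14 (G→C, transversion).
Of the 3 differences, 2 transitions and 1 transversion, so the answer is 2.

2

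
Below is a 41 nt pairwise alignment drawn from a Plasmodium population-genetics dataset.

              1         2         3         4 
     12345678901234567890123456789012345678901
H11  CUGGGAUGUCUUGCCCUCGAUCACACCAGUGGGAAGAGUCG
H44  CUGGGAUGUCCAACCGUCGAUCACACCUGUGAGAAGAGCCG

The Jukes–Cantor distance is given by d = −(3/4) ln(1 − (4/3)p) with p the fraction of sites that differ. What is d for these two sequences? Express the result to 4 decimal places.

0.1937

The sequences differ at positions 11 (U/C), 12 (U/A), 13 (G/A), 16 (C/G), 28 (A/U), 32 (G/A), 39 (U/C).
p = 7/41 = 0.170732.
d = −0.75 · ln(1 − (4/3)·0.170732) = −0.75 · ln(0.772357) = −0.75 · (-0.258308) = 0.1937.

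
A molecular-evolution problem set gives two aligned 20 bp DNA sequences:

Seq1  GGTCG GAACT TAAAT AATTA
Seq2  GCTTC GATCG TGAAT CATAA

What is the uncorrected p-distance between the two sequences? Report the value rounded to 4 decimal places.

Differing sites — 2:G/C; 4:C/T; 5:G/C; 8:A/T; 10:T/G; 12:A/G; 16:A/C; 19:T/A.
There are 8 differences over 20 sites, so p = 8/20 = 0.4000.

0.4000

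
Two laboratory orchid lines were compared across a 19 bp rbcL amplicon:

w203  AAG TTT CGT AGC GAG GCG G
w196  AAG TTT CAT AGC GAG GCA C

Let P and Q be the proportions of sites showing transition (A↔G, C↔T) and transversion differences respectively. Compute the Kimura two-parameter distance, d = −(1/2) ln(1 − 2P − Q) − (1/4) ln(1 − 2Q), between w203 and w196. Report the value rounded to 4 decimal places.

Mismatches occur at site 8 (G→A, transition), site 18 (G→A, transition), site 19 (G→C, transversion).
Of the 3 differences, 2 transitions and 1 transversion over 19 sites: P = 2/19 = 0.105263, Q = 1/19 = 0.052632.
d = −0.5·ln(0.736842) − 0.25·ln(0.894736) = −0.5·(-0.305382) − 0.25·(-0.111227) = 0.1805.

0.1805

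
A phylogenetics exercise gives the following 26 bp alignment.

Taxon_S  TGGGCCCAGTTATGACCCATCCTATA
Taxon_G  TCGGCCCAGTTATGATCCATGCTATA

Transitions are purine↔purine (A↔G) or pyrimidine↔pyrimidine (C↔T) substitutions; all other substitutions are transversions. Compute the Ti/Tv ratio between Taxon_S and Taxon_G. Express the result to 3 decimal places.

0.500

Mismatches occur at site 2 (G↔C, transversion), site 16 (C↔T, transition), site 21 (C↔G, transversion).
Of the 3 differences, 1 transition and 2 transversions, so Ti/Tv = 1/2 = 0.500.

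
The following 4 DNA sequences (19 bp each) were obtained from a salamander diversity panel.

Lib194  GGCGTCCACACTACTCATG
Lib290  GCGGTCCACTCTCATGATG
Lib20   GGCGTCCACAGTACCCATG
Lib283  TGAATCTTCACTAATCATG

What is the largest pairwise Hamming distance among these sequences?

9

Pairwise Hamming distances:
  Lib194 vs Lib290: 6
  Lib194 vs Lib20: 2
  Lib194 vs Lib283: 6
  Lib290 vs Lib20: 8
  Lib290 vs Lib283: 9
  Lib20 vs Lib283: 8
The largest is 9, between Lib290 and Lib283.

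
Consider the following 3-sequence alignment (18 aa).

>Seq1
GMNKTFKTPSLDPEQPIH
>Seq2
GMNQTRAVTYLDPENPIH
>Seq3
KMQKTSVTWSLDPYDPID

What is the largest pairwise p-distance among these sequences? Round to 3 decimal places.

0.611

Pairwise Hamming distances:
  Seq1 vs Seq2: 7
  Seq1 vs Seq3: 8
  Seq2 vs Seq3: 11
The largest is 11 mismatches, between Seq2 and Seq3; p = 11/18 = 0.611.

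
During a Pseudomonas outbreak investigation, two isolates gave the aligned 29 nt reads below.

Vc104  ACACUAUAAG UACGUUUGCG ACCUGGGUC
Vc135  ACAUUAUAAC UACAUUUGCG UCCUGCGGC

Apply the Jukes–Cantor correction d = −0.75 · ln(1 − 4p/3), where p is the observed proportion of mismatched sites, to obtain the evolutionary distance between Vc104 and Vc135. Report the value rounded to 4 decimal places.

0.2421

Differing sites — 4:C/U; 10:G/C; 14:G/A; 21:A/U; 26:G/C; 28:U/G.
p = 6/29 = 0.206897.
d = −0.75 · ln(1 − (4/3)·0.206897) = −0.75 · ln(0.724137) = −0.75 · (-0.322775) = 0.2421.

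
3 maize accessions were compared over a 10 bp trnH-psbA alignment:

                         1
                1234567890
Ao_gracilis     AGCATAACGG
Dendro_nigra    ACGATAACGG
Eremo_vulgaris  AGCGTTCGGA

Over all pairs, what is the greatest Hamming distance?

7

Pairwise Hamming distances:
  Ao_gracilis vs Dendro_nigra: 2
  Ao_gracilis vs Eremo_vulgaris: 5
  Dendro_nigra vs Eremo_vulgaris: 7
The largest is 7, between Dendro_nigra and Eremo_vulgaris.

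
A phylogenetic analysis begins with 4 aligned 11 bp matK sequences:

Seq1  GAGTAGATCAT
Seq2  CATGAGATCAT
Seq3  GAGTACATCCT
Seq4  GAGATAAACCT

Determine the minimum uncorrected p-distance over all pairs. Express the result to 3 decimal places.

Pairwise Hamming distances:
  Seq1 vs Seq2: 3
  Seq1 vs Seq3: 2
  Seq1 vs Seq4: 5
  Seq2 vs Seq3: 5
  Seq2 vs Seq4: 7
  Seq3 vs Seq4: 4
The smallest is 2 mismatches, between Seq1 and Seq3; p = 2/11 = 0.182.

0.182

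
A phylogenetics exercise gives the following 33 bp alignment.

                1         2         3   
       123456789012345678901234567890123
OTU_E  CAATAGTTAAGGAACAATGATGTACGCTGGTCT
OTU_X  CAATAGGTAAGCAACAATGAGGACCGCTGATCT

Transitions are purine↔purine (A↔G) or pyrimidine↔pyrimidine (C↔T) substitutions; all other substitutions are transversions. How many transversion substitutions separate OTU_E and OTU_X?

5

Mismatches occur at site 7 (T/G, transversion), site 12 (G/C, transversion), site 21 (T/G, transversion), site 23 (T/A, transversion), site 24 (A/C, transversion), site 30 (G/A, transition).
Of the 6 differences, 1 transition and 5 transversions, so the answer is 5.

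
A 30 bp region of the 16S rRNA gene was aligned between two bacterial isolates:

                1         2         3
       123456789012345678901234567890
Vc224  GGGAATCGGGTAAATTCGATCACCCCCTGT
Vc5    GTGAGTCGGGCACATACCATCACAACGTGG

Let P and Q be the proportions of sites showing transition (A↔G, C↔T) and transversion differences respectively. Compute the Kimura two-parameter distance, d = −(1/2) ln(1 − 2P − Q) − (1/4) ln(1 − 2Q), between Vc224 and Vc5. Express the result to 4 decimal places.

0.4459

The sequences differ at positions 2 (G/T, transversion), 5 (A/G, transition), 11 (T/C, transition), 13 (A/C, transversion), 16 (T/A, transversion), 18 (G/C, transversion), 24 (C/A, transversion), 25 (C/A, transversion), 27 (C/G, transversion), 30 (T/G, transversion).
Of the 10 differences, 2 transitions and 8 transversions over 30 sites: P = 2/30 = 0.066667, Q = 8/30 = 0.266667.
d = −0.5·ln(0.599999) − 0.25·ln(0.466666) = −0.5·(-0.510827) − 0.25·(-0.762141) = 0.4459.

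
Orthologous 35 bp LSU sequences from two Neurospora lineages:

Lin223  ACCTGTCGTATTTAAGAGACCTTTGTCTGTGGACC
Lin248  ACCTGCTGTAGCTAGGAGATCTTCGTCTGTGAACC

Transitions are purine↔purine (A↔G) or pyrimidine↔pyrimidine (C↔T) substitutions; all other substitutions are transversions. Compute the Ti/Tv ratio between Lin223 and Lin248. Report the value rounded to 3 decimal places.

7.000

Mismatches occur at site 6 (T↔C, transition), site 7 (C↔T, transition), site 11 (T↔G, transversion), site 12 (T↔C, transition), site 15 (A↔G, transition), site 20 (C↔T, transition), site 24 (T↔C, transition), site 32 (G↔A, transition).
Of the 8 differences, 7 transitions and 1 transversion, so Ti/Tv = 7/1 = 7.000.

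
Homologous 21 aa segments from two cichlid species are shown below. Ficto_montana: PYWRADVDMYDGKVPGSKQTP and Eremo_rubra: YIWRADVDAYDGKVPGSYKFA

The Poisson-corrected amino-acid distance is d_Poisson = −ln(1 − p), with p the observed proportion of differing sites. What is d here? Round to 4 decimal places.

0.4055

The sequences differ at positions 1 (P/Y), 2 (Y/I), 9 (M/A), 18 (K/Y), 19 (Q/K), 20 (T/F), 21 (P/A).
p = 7/21 = 0.333333.
d = −ln(1 − 0.333333) = −ln(0.666667) = 0.4055.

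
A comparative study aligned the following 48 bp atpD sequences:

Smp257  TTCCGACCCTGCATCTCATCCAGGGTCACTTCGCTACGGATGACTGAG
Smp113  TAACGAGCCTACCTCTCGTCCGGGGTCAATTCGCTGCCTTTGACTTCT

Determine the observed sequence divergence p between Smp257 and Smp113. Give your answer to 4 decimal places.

0.3125

Differing sites — 2:T/A; 3:C/A; 7:C/G; 11:G/A; 13:A/C; 18:A/G; 22:A/G; 29:C/A; 36:A/G; 38:G/C; 39:G/T; 40:A/T; 46:G/T; 47:A/C; 48:G/T.
There are 15 differences over 48 sites, so p = 15/48 = 0.3125.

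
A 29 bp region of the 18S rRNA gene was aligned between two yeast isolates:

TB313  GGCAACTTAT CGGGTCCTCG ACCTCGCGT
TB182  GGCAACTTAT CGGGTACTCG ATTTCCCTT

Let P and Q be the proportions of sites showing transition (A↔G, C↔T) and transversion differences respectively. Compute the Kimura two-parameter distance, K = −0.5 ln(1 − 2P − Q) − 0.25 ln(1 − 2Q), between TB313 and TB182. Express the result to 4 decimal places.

Mismatches occur at site 16 (C↔A, transversion), site 22 (C↔T, transition), site 23 (C↔T, transition), site 26 (G↔C, transversion), site 28 (G↔T, transversion).
Of the 5 differences, 2 transitions and 3 transversions over 29 sites: P = 2/29 = 0.068966, Q = 3/29 = 0.103448.
d = −0.5·ln(0.758620) − 0.25·ln(0.793104) = −0.5·(-0.276254) − 0.25·(-0.231801) = 0.1961.

0.1961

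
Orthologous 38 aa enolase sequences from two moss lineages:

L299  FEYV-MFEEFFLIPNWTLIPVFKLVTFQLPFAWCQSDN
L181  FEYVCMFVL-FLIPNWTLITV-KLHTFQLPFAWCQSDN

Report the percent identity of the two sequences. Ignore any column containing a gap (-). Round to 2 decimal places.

88.57%

Excluding the 3 gap columns leaves 35 comparable sites.
Mismatches occur at site 8 (E/V), site 9 (E/L), site 20 (P/T), site 25 (V/H).
31 of the 35 comparable sites match, so the percent identity is 31/35 × 100 = 88.57%.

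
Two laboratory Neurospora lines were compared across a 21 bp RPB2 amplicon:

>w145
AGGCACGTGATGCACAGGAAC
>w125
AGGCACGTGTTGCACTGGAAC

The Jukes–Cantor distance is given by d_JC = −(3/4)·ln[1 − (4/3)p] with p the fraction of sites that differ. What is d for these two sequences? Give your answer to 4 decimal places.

0.1019

Differing sites — 10:A/T; 16:A/T.
p = 2/21 = 0.095238.
d = −0.75 · ln(1 − (4/3)·0.095238) = −0.75 · ln(0.873016) = −0.75 · (-0.135801) = 0.1019.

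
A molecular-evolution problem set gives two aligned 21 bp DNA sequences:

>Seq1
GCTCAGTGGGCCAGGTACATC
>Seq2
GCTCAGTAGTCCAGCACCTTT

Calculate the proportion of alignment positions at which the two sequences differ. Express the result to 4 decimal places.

The sequences differ at positions 8 (G/A), 10 (G/T), 15 (G/C), 16 (T/A), 17 (A/C), 19 (A/T), 21 (C/T).
There are 7 differences over 21 sites, so p = 7/21 = 0.3333.

0.3333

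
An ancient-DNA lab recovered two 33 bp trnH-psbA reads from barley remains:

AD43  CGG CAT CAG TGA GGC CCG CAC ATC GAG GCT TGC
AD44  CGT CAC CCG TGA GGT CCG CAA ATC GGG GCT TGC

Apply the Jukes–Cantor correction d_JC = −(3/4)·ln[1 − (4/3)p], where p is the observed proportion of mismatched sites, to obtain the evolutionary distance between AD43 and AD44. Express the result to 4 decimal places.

The sequences differ at positions 3 (G/T), 6 (T/C), 8 (A/C), 15 (C/T), 21 (C/A), 26 (A/G).
p = 6/33 = 0.181818.
d = −0.75 · ln(1 − (4/3)·0.181818) = −0.75 · ln(0.757576) = −0.75 · (-0.277631) = 0.2082.

0.2082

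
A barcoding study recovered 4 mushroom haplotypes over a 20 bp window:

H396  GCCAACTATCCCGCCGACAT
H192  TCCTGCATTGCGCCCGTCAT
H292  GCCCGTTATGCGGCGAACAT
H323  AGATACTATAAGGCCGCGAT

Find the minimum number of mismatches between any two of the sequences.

Pairwise Hamming distances:
  H396 vs H192: 9
  H396 vs H292: 7
  H396 vs H323: 9
  H192 vs H292: 9
  H192 vs H323: 11
  H292 vs H323: 12
The smallest is 7, between H396 and H292.

7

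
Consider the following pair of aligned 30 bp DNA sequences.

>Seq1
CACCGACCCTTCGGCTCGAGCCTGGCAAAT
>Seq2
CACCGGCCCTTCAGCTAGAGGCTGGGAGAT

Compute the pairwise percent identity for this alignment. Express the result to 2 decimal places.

80.00%

Mismatches occur at site 6 (A↔G), site 13 (G↔A), site 17 (C↔A), site 21 (C↔G), site 26 (C↔G), site 28 (A↔G).
24 of the 30 sites match, so the percent identity is 24/30 × 100 = 80.00%.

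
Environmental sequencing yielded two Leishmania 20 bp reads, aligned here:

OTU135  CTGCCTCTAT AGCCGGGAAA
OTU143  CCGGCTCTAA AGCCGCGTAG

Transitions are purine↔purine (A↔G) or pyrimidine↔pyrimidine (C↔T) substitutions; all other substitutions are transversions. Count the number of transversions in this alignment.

4

Differing sites — 2:T/C (Ti); 4:C/G (Tv); 10:T/A (Tv); 16:G/C (Tv); 18:A/T (Tv); 20:A/G (Ti).
Of the 6 differences, 2 transitions and 4 transversions, so the answer is 4.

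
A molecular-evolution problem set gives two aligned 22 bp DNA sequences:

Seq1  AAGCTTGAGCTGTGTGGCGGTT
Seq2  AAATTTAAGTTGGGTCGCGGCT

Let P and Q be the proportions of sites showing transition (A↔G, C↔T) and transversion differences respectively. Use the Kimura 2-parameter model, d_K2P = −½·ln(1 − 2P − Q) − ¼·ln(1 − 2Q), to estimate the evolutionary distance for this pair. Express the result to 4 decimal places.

Mismatches occur at site 3 (G→A, transition), site 4 (C→T, transition), site 7 (G→A, transition), site 10 (C→T, transition), site 13 (T→G, transversion), site 16 (G→C, transversion), site 21 (T→C, transition).
Of the 7 differences, 5 transitions and 2 transversions over 22 sites: P = 5/22 = 0.227273, Q = 2/22 = 0.090909.
d = −0.5·ln(0.454545) − 0.25·ln(0.818182) = −0.5·(-0.788458) − 0.25·(-0.200670) = 0.4444.

0.4444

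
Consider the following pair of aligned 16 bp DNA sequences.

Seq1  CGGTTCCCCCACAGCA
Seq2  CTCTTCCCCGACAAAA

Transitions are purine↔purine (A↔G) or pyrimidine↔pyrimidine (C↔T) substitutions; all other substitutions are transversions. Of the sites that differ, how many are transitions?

Mismatches occur at site 2 (G→T, transversion), site 3 (G→C, transversion), site 10 (C→G, transversion), site 14 (G→A, transition), site 15 (C→A, transversion).
Of the 5 differences, 1 transition and 4 transversions, so the answer is 1.

1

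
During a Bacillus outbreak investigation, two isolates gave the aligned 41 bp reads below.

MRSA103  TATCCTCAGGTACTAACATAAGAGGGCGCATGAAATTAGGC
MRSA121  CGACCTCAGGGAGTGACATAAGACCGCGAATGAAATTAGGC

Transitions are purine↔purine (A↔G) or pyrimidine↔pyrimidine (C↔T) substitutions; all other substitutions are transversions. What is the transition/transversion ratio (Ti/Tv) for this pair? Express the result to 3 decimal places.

The sequences differ at positions 1 (T/C, transition), 2 (A/G, transition), 3 (T/A, transversion), 11 (T/G, transversion), 13 (C/G, transversion), 15 (A/G, transition), 24 (G/C, transversion), 25 (G/C, transversion), 29 (C/A, transversion).
Of the 9 differences, 3 transitions and 6 transversions, so Ti/Tv = 3/6 = 0.500.

0.500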